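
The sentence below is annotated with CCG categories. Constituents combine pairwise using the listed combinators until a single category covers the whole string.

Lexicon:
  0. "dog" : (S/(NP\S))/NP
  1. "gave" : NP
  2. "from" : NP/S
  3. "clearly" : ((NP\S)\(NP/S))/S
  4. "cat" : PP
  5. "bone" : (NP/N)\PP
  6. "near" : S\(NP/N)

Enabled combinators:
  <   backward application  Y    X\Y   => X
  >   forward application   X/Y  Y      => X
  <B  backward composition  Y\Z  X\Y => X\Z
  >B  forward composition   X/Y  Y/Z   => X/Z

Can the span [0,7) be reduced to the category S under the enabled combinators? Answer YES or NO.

[0,7] S   >
  [0,2] S/(NP\S)   >
    [0,1] "dog" : (S/(NP\S))/NP
    [1,2] "gave" : NP
  [2,7] NP\S   <
    [2,3] "from" : NP/S
    [3,7] (NP\S)\(NP/S)   >
      [3,4] "clearly" : ((NP\S)\(NP/S))/S
      [4,7] S   <
        [4,5] "cat" : PP
        [5,7] S\PP   <B
          [5,6] "bone" : (NP/N)\PP
          [6,7] "near" : S\(NP/N)

YES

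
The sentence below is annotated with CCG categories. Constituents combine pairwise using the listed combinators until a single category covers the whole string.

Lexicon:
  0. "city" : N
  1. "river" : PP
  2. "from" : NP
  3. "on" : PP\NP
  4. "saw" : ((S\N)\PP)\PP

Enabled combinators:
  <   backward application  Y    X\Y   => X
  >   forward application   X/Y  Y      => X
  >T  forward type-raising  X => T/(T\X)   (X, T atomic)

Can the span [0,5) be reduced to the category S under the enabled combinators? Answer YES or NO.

[0,5] S   >
  [0,1] S/(S\N)   >T
    [0,1] "city" : N
  [1,5] S\N   <
    [1,2] "river" : PP
    [2,5] (S\N)\PP   <
      [2,4] PP   >
        [2,3] PP/(PP\NP)   >T
          [2,3] "from" : NP
        [3,4] "on" : PP\NP
      [4,5] "saw" : ((S\N)\PP)\PP

YES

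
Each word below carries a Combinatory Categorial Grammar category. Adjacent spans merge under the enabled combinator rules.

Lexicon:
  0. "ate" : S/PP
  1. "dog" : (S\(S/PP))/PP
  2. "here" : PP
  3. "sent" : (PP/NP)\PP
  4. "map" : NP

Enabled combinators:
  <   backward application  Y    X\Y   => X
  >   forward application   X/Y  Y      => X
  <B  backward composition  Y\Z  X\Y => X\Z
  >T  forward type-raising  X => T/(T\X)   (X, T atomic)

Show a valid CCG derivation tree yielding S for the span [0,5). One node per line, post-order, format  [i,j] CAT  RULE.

[0,1] S/PP  lex  "ate"
[1,2] (S\(S/PP))/PP  lex  "dog"
[2,3] PP  lex  "here"
[3,4] (PP/NP)\PP  lex  "sent"
[2,4] PP/NP  <  k=3
[4,5] NP  lex  "map"
[2,5] PP  >  k=4
[1,5] S\(S/PP)  >  k=2
[0,5] S  <  k=1

[0,5] S   <
  [0,1] "ate" : S/PP
  [1,5] S\(S/PP)   >
    [1,2] "dog" : (S\(S/PP))/PP
    [2,5] PP   >
      [2,4] PP/NP   <
        [2,3] "here" : PP
        [3,4] "sent" : (PP/NP)\PP
      [4,5] "map" : NP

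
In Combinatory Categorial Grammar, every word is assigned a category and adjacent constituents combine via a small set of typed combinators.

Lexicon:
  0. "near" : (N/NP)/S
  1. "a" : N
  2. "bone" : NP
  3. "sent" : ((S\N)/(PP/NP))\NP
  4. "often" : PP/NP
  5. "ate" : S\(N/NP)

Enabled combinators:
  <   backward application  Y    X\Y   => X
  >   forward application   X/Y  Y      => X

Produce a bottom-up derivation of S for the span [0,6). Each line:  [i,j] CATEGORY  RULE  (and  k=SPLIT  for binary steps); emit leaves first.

[0,1] (N/NP)/S  lex  "near"
[1,2] N  lex  "a"
[2,3] NP  lex  "bone"
[3,4] ((S\N)/(PP/NP))\NP  lex  "sent"
[2,4] (S\N)/(PP/NP)  <  k=3
[4,5] PP/NP  lex  "often"
[2,5] S\N  >  k=4
[1,5] S  <  k=2
[0,5] N/NP  >  k=1
[5,6] S\(N/NP)  lex  "ate"
[0,6] S  <  k=5

[0,6] S   <
  [0,5] N/NP   >
    [0,1] "near" : (N/NP)/S
    [1,5] S   <
      [1,2] "a" : N
      [2,5] S\N   >
        [2,4] (S\N)/(PP/NP)   <
          [2,3] "bone" : NP
          [3,4] "sent" : ((S\N)/(PP/NP))\NP
        [4,5] "often" : PP/NP
  [5,6] "ate" : S\(N/NP)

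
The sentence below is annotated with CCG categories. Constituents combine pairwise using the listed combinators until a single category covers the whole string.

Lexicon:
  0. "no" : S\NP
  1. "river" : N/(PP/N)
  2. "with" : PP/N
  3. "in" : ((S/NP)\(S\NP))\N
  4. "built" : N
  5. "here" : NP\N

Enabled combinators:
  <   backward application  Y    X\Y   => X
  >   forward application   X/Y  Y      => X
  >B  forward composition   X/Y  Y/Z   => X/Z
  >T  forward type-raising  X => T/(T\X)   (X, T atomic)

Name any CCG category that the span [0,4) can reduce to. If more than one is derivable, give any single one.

[0,6] S   >
  [0,4] S/NP   <
    [0,1] "no" : S\NP
    [1,4] (S/NP)\(S\NP)   <
      [1,3] N   >
        [1,2] "river" : N/(PP/N)
        [2,3] "with" : PP/N
      [3,4] "in" : ((S/NP)\(S\NP))\N
  [4,6] NP   <
    [4,5] "built" : N
    [5,6] "here" : NP\N

S/NP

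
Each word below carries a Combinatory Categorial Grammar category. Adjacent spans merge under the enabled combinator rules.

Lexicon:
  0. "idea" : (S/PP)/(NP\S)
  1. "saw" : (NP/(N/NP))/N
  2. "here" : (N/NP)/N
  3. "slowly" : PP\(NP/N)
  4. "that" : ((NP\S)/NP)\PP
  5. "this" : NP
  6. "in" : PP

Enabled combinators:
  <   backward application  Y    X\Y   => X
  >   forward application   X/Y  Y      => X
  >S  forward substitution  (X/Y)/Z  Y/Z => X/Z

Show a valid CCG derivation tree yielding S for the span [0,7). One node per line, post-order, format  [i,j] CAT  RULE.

[0,7] S   >
  [0,6] S/PP   >
    [0,1] "idea" : (S/PP)/(NP\S)
    [1,6] NP\S   >
      [1,5] (NP\S)/NP   <
        [1,4] PP   <
          [1,3] NP/N   >S
            [1,2] "saw" : (NP/(N/NP))/N
            [2,3] "here" : (N/NP)/N
          [3,4] "slowly" : PP\(NP/N)
        [4,5] "that" : ((NP\S)/NP)\PP
      [5,6] "this" : NP
  [6,7] "in" : PP

[0,1] (S/PP)/(NP\S)  lex  "idea"
[1,2] (NP/(N/NP))/N  lex  "saw"
[2,3] (N/NP)/N  lex  "here"
[1,3] NP/N  >S  k=2
[3,4] PP\(NP/N)  lex  "slowly"
[1,4] PP  <  k=3
[4,5] ((NP\S)/NP)\PP  lex  "that"
[1,5] (NP\S)/NP  <  k=4
[5,6] NP  lex  "this"
[1,6] NP\S  >  k=5
[0,6] S/PP  >  k=1
[6,7] PP  lex  "in"
[0,7] S  >  k=6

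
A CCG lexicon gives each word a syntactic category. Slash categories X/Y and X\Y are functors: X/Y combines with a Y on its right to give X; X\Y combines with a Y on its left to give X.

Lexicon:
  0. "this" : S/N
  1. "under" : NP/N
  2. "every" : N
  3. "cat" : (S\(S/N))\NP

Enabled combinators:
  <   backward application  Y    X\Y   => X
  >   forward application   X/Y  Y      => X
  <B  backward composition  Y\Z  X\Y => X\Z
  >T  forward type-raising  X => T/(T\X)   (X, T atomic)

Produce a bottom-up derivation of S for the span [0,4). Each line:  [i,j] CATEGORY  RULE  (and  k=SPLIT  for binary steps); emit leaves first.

[0,1] S/N  lex  "this"
[1,2] NP/N  lex  "under"
[2,3] N  lex  "every"
[1,3] NP  >  k=2
[3,4] (S\(S/N))\NP  lex  "cat"
[1,4] S\(S/N)  <  k=3
[0,4] S  <  k=1

[0,4] S   <
  [0,1] "this" : S/N
  [1,4] S\(S/N)   <
    [1,3] NP   >
      [1,2] "under" : NP/N
      [2,3] "every" : N
    [3,4] "cat" : (S\(S/N))\NP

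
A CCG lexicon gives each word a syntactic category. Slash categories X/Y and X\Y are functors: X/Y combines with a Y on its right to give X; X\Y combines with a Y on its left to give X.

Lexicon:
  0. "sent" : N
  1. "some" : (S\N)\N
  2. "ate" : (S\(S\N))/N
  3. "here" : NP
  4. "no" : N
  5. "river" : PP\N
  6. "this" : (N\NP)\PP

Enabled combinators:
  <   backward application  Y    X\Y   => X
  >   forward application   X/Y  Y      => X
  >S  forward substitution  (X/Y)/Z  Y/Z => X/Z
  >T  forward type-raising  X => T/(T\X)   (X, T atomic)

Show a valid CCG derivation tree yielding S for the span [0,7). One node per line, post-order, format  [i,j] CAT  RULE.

[0,7] S   <
  [0,2] S\N   <
    [0,1] "sent" : N
    [1,2] "some" : (S\N)\N
  [2,7] S\(S\N)   >
    [2,3] "ate" : (S\(S\N))/N
    [3,7] N   <
      [3,4] "here" : NP
      [4,7] N\NP   <
        [4,6] PP   <
          [4,5] "no" : N
          [5,6] "river" : PP\N
        [6,7] "this" : (N\NP)\PP

[0,1] N  lex  "sent"
[1,2] (S\N)\N  lex  "some"
[0,2] S\N  <  k=1
[2,3] (S\(S\N))/N  lex  "ate"
[3,4] NP  lex  "here"
[4,5] N  lex  "no"
[5,6] PP\N  lex  "river"
[4,6] PP  <  k=5
[6,7] (N\NP)\PP  lex  "this"
[4,7] N\NP  <  k=6
[3,7] N  <  k=4
[2,7] S\(S\N)  >  k=3
[0,7] S  <  k=2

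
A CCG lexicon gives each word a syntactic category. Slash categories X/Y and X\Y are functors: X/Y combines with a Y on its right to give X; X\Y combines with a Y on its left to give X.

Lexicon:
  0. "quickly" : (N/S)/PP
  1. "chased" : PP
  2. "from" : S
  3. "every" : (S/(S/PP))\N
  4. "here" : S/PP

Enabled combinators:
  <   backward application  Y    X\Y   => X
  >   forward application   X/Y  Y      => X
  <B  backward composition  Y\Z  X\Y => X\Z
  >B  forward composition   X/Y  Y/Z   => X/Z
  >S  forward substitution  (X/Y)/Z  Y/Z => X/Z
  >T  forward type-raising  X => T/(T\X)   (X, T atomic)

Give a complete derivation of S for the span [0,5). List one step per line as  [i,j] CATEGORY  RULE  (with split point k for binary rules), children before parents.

[0,5] S   >
  [0,4] S/(S/PP)   <
    [0,3] N   >
      [0,2] N/S   >
        [0,1] "quickly" : (N/S)/PP
        [1,2] "chased" : PP
      [2,3] "from" : S
    [3,4] "every" : (S/(S/PP))\N
  [4,5] "here" : S/PP

[0,1] (N/S)/PP  lex  "quickly"
[1,2] PP  lex  "chased"
[0,2] N/S  >  k=1
[2,3] S  lex  "from"
[0,3] N  >  k=2
[3,4] (S/(S/PP))\N  lex  "every"
[0,4] S/(S/PP)  <  k=3
[4,5] S/PP  lex  "here"
[0,5] S  >  k=4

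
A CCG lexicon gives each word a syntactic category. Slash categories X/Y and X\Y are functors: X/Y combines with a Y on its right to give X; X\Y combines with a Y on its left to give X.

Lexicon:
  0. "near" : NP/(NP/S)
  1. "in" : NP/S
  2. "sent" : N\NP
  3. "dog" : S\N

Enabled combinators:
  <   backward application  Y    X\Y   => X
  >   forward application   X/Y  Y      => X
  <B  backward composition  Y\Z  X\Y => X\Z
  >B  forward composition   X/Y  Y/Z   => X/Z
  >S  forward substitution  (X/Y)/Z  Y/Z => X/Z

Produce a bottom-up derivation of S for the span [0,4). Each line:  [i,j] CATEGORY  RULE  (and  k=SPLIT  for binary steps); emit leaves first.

[0,4] S   <
  [0,2] NP   >
    [0,1] "near" : NP/(NP/S)
    [1,2] "in" : NP/S
  [2,4] S\NP   <B
    [2,3] "sent" : N\NP
    [3,4] "dog" : S\N

[0,1] NP/(NP/S)  lex  "near"
[1,2] NP/S  lex  "in"
[0,2] NP  >  k=1
[2,3] N\NP  lex  "sent"
[3,4] S\N  lex  "dog"
[2,4] S\NP  <B  k=3
[0,4] S  <  k=2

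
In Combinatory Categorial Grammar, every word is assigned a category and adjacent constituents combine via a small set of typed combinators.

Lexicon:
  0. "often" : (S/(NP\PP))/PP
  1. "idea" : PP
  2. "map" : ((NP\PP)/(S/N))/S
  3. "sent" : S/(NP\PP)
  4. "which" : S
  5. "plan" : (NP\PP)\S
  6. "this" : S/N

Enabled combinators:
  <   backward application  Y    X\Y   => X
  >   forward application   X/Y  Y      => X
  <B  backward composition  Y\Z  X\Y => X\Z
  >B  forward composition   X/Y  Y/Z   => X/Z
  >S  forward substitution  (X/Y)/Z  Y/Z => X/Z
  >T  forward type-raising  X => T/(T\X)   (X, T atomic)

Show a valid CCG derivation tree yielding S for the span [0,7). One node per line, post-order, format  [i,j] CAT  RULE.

[0,7] S   >
  [0,2] S/(NP\PP)   >
    [0,1] "often" : (S/(NP\PP))/PP
    [1,2] "idea" : PP
  [2,7] NP\PP   >
    [2,6] (NP\PP)/(S/N)   >
      [2,3] "map" : ((NP\PP)/(S/N))/S
      [3,6] S   >
        [3,4] "sent" : S/(NP\PP)
        [4,6] NP\PP   <
          [4,5] "which" : S
          [5,6] "plan" : (NP\PP)\S
    [6,7] "this" : S/N

[0,1] (S/(NP\PP))/PP  lex  "often"
[1,2] PP  lex  "idea"
[0,2] S/(NP\PP)  >  k=1
[2,3] ((NP\PP)/(S/N))/S  lex  "map"
[3,4] S/(NP\PP)  lex  "sent"
[4,5] S  lex  "which"
[5,6] (NP\PP)\S  lex  "plan"
[4,6] NP\PP  <  k=5
[3,6] S  >  k=4
[2,6] (NP\PP)/(S/N)  >  k=3
[6,7] S/N  lex  "this"
[2,7] NP\PP  >  k=6
[0,7] S  >  k=2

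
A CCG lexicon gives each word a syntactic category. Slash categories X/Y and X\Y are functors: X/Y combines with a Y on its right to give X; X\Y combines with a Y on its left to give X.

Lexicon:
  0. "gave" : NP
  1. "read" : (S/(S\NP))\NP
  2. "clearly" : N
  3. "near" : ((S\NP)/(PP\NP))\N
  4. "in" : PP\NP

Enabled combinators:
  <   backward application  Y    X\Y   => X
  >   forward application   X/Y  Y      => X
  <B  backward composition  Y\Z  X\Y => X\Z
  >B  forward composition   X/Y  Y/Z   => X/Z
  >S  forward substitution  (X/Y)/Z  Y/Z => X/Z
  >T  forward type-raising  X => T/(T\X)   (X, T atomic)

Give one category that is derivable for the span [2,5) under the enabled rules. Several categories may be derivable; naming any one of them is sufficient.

S\NP

[0,5] S   >
  [0,2] S/(S\NP)   <
    [0,1] "gave" : NP
    [1,2] "read" : (S/(S\NP))\NP
  [2,5] S\NP   >
    [2,4] (S\NP)/(PP\NP)   <
      [2,3] "clearly" : N
      [3,4] "near" : ((S\NP)/(PP\NP))\N
    [4,5] "in" : PP\NP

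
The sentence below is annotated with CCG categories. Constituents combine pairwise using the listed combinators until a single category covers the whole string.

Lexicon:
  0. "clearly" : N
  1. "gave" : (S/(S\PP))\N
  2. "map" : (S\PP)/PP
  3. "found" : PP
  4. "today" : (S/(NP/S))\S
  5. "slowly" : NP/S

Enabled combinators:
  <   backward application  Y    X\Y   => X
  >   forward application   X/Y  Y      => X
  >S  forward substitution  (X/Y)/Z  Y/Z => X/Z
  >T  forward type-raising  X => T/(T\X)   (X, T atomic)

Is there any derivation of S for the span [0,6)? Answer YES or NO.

[0,6] S   >
  [0,5] S/(NP/S)   <
    [0,4] S   >
      [0,2] S/(S\PP)   <
        [0,1] "clearly" : N
        [1,2] "gave" : (S/(S\PP))\N
      [2,4] S\PP   >
        [2,3] "map" : (S\PP)/PP
        [3,4] "found" : PP
    [4,5] "today" : (S/(NP/S))\S
  [5,6] "slowly" : NP/S

YES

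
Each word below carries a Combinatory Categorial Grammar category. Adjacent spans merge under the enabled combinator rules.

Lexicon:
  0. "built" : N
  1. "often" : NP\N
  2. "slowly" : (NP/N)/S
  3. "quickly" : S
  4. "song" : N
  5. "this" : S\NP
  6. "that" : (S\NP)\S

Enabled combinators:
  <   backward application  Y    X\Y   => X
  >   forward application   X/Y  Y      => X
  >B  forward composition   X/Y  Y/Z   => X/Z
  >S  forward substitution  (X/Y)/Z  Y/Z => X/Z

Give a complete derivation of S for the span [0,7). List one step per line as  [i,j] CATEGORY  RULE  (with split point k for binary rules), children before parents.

[0,1] N  lex  "built"
[1,2] NP\N  lex  "often"
[0,2] NP  <  k=1
[2,3] (NP/N)/S  lex  "slowly"
[3,4] S  lex  "quickly"
[2,4] NP/N  >  k=3
[4,5] N  lex  "song"
[2,5] NP  >  k=4
[5,6] S\NP  lex  "this"
[2,6] S  <  k=5
[6,7] (S\NP)\S  lex  "that"
[2,7] S\NP  <  k=6
[0,7] S  <  k=2

[0,7] S   <
  [0,2] NP   <
    [0,1] "built" : N
    [1,2] "often" : NP\N
  [2,7] S\NP   <
    [2,6] S   <
      [2,5] NP   >
        [2,4] NP/N   >
          [2,3] "slowly" : (NP/N)/S
          [3,4] "quickly" : S
        [4,5] "song" : N
      [5,6] "this" : S\NP
    [6,7] "that" : (S\NP)\S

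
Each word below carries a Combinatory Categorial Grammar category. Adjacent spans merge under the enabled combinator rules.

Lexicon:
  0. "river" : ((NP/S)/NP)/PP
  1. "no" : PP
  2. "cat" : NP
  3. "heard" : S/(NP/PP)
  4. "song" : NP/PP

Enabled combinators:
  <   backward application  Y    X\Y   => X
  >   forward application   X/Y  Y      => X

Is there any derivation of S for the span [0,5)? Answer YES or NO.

((NP/S)/NP)/PP PP NP S/(NP/PP) NP/PP
CKY chart[0,5] = {NP}; S ∉ chart

NO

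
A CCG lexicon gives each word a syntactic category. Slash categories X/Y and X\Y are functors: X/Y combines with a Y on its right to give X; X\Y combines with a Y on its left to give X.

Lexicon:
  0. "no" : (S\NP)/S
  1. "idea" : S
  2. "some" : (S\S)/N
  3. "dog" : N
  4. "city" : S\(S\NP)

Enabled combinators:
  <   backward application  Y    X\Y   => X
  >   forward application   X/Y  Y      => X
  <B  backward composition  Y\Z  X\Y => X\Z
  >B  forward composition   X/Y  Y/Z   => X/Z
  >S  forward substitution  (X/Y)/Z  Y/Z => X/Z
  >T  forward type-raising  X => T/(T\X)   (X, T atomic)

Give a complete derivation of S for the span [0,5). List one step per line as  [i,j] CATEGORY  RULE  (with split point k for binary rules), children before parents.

[0,1] (S\NP)/S  lex  "no"
[1,2] S  lex  "idea"
[0,2] S\NP  >  k=1
[2,3] (S\S)/N  lex  "some"
[3,4] N  lex  "dog"
[2,4] S\S  >  k=3
[0,4] S\NP  <B  k=2
[4,5] S\(S\NP)  lex  "city"
[0,5] S  <  k=4

[0,5] S   <
  [0,4] S\NP   <B
    [0,2] S\NP   >
      [0,1] "no" : (S\NP)/S
      [1,2] "idea" : S
    [2,4] S\S   >
      [2,3] "some" : (S\S)/N
      [3,4] "dog" : N
  [4,5] "city" : S\(S\NP)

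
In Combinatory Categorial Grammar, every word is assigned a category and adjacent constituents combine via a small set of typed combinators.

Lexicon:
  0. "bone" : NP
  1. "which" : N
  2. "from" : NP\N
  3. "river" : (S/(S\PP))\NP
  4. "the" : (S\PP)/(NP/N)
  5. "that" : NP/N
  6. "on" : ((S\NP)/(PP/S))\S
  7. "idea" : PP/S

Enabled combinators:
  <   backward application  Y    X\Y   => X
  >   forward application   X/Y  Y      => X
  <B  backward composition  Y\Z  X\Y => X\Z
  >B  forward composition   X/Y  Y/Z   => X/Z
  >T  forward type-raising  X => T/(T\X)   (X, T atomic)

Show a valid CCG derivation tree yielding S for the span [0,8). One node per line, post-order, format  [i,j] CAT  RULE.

[0,1] NP  lex  "bone"
[1,2] N  lex  "which"
[2,3] NP\N  lex  "from"
[1,3] NP  <  k=2
[3,4] (S/(S\PP))\NP  lex  "river"
[1,4] S/(S\PP)  <  k=3
[4,5] (S\PP)/(NP/N)  lex  "the"
[5,6] NP/N  lex  "that"
[4,6] S\PP  >  k=5
[1,6] S  >  k=4
[6,7] ((S\NP)/(PP/S))\S  lex  "on"
[1,7] (S\NP)/(PP/S)  <  k=6
[7,8] PP/S  lex  "idea"
[1,8] S\NP  >  k=7
[0,8] S  <  k=1

[0,8] S   <
  [0,1] "bone" : NP
  [1,8] S\NP   >
    [1,7] (S\NP)/(PP/S)   <
      [1,6] S   >
        [1,4] S/(S\PP)   <
          [1,3] NP   <
            [1,2] "which" : N
            [2,3] "from" : NP\N
          [3,4] "river" : (S/(S\PP))\NP
        [4,6] S\PP   >
          [4,5] "the" : (S\PP)/(NP/N)
          [5,6] "that" : NP/N
      [6,7] "on" : ((S\NP)/(PP/S))\S
    [7,8] "idea" : PP/S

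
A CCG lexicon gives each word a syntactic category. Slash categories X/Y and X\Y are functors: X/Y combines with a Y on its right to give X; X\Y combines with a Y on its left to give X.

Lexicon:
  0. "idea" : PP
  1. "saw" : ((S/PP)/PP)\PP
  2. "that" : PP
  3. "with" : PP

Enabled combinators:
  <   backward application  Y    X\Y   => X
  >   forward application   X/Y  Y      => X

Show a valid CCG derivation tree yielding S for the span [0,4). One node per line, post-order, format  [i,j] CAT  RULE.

[0,4] S   >
  [0,3] S/PP   >
    [0,2] (S/PP)/PP   <
      [0,1] "idea" : PP
      [1,2] "saw" : ((S/PP)/PP)\PP
    [2,3] "that" : PP
  [3,4] "with" : PP

[0,1] PP  lex  "idea"
[1,2] ((S/PP)/PP)\PP  lex  "saw"
[0,2] (S/PP)/PP  <  k=1
[2,3] PP  lex  "that"
[0,3] S/PP  >  k=2
[3,4] PP  lex  "with"
[0,4] S  >  k=3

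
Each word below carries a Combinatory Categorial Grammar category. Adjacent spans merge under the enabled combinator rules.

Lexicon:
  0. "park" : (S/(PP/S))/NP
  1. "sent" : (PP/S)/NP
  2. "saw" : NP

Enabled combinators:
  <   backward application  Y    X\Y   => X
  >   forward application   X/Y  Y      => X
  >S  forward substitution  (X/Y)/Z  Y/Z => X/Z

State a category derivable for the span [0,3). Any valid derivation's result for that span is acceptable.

S

[0,3] S   >
  [0,2] S/NP   >S
    [0,1] "park" : (S/(PP/S))/NP
    [1,2] "sent" : (PP/S)/NP
  [2,3] "saw" : NP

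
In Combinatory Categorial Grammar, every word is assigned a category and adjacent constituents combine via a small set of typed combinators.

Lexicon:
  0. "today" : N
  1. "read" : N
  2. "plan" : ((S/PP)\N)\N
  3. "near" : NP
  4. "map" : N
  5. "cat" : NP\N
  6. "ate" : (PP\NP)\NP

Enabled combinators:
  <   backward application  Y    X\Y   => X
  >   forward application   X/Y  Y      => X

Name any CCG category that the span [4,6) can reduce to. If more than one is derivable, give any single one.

[0,7] S   >
  [0,3] S/PP   <
    [0,1] "today" : N
    [1,3] (S/PP)\N   <
      [1,2] "read" : N
      [2,3] "plan" : ((S/PP)\N)\N
  [3,7] PP   <
    [3,4] "near" : NP
    [4,7] PP\NP   <
      [4,6] NP   <
        [4,5] "map" : N
        [5,6] "cat" : NP\N
      [6,7] "ate" : (PP\NP)\NP

NP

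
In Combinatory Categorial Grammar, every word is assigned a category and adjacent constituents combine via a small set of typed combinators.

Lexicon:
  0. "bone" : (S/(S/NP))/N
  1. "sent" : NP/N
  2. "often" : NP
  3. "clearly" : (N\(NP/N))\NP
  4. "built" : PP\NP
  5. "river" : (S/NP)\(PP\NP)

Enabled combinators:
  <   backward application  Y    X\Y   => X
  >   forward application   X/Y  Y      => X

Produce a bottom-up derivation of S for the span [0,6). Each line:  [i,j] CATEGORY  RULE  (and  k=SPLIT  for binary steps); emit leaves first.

[0,6] S   >
  [0,4] S/(S/NP)   >
    [0,1] "bone" : (S/(S/NP))/N
    [1,4] N   <
      [1,2] "sent" : NP/N
      [2,4] N\(NP/N)   <
        [2,3] "often" : NP
        [3,4] "clearly" : (N\(NP/N))\NP
  [4,6] S/NP   <
    [4,5] "built" : PP\NP
    [5,6] "river" : (S/NP)\(PP\NP)

[0,1] (S/(S/NP))/N  lex  "bone"
[1,2] NP/N  lex  "sent"
[2,3] NP  lex  "often"
[3,4] (N\(NP/N))\NP  lex  "clearly"
[2,4] N\(NP/N)  <  k=3
[1,4] N  <  k=2
[0,4] S/(S/NP)  >  k=1
[4,5] PP\NP  lex  "built"
[5,6] (S/NP)\(PP\NP)  lex  "river"
[4,6] S/NP  <  k=5
[0,6] S  >  k=4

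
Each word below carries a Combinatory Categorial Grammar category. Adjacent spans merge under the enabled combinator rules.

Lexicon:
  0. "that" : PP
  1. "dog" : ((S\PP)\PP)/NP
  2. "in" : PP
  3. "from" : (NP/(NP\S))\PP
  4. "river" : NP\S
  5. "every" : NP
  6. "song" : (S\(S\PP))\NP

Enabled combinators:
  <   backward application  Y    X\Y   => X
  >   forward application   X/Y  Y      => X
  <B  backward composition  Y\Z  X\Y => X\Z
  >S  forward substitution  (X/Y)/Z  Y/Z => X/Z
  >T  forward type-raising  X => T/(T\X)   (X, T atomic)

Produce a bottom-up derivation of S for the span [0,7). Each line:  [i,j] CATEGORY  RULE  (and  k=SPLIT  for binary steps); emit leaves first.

[0,7] S   <
  [0,5] S\PP   <
    [0,1] "that" : PP
    [1,5] (S\PP)\PP   >
      [1,2] "dog" : ((S\PP)\PP)/NP
      [2,5] NP   >
        [2,4] NP/(NP\S)   <
          [2,3] "in" : PP
          [3,4] "from" : (NP/(NP\S))\PP
        [4,5] "river" : NP\S
  [5,7] S\(S\PP)   <
    [5,6] "every" : NP
    [6,7] "song" : (S\(S\PP))\NP

[0,1] PP  lex  "that"
[1,2] ((S\PP)\PP)/NP  lex  "dog"
[2,3] PP  lex  "in"
[3,4] (NP/(NP\S))\PP  lex  "from"
[2,4] NP/(NP\S)  <  k=3
[4,5] NP\S  lex  "river"
[2,5] NP  >  k=4
[1,5] (S\PP)\PP  >  k=2
[0,5] S\PP  <  k=1
[5,6] NP  lex  "every"
[6,7] (S\(S\PP))\NP  lex  "song"
[5,7] S\(S\PP)  <  k=6
[0,7] S  <  k=5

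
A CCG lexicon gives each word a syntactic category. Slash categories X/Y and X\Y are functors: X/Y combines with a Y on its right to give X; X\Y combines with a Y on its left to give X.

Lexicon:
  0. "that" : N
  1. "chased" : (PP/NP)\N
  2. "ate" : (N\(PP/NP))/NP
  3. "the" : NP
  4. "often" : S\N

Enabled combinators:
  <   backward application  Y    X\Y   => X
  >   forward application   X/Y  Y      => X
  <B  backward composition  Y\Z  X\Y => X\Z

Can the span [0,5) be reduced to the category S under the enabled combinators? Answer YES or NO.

[0,5] S   <
  [0,4] N   <
    [0,2] PP/NP   <
      [0,1] "that" : N
      [1,2] "chased" : (PP/NP)\N
    [2,4] N\(PP/NP)   >
      [2,3] "ate" : (N\(PP/NP))/NP
      [3,4] "the" : NP
  [4,5] "often" : S\N

YES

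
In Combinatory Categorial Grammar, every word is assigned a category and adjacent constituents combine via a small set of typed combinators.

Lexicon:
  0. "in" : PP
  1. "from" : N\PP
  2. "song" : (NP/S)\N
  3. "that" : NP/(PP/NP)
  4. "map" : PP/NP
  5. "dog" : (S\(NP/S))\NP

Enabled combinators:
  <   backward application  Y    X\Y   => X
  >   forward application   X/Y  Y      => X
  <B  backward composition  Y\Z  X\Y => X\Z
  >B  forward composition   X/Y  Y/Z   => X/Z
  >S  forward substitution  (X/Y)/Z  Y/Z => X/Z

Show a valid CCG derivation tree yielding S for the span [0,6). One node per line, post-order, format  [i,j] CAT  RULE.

[0,1] PP  lex  "in"
[1,2] N\PP  lex  "from"
[0,2] N  <  k=1
[2,3] (NP/S)\N  lex  "song"
[0,3] NP/S  <  k=2
[3,4] NP/(PP/NP)  lex  "that"
[4,5] PP/NP  lex  "map"
[3,5] NP  >  k=4
[5,6] (S\(NP/S))\NP  lex  "dog"
[3,6] S\(NP/S)  <  k=5
[0,6] S  <  k=3

[0,6] S   <
  [0,3] NP/S   <
    [0,2] N   <
      [0,1] "in" : PP
      [1,2] "from" : N\PP
    [2,3] "song" : (NP/S)\N
  [3,6] S\(NP/S)   <
    [3,5] NP   >
      [3,4] "that" : NP/(PP/NP)
      [4,5] "map" : PP/NP
    [5,6] "dog" : (S\(NP/S))\NP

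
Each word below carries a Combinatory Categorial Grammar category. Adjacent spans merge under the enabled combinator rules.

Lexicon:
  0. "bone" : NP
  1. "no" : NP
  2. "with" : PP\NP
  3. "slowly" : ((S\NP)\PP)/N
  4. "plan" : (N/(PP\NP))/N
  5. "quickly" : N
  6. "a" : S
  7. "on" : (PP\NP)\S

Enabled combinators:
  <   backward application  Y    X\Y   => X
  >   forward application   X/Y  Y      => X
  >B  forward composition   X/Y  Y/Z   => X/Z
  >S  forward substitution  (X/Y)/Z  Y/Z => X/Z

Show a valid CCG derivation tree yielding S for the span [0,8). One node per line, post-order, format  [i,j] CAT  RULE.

[0,8] S   <
  [0,1] "bone" : NP
  [1,8] S\NP   <
    [1,3] PP   <
      [1,2] "no" : NP
      [2,3] "with" : PP\NP
    [3,8] (S\NP)\PP   >
      [3,4] "slowly" : ((S\NP)\PP)/N
      [4,8] N   >
        [4,6] N/(PP\NP)   >
          [4,5] "plan" : (N/(PP\NP))/N
          [5,6] "quickly" : N
        [6,8] PP\NP   <
          [6,7] "a" : S
          [7,8] "on" : (PP\NP)\S

[0,1] NP  lex  "bone"
[1,2] NP  lex  "no"
[2,3] PP\NP  lex  "with"
[1,3] PP  <  k=2
[3,4] ((S\NP)\PP)/N  lex  "slowly"
[4,5] (N/(PP\NP))/N  lex  "plan"
[5,6] N  lex  "quickly"
[4,6] N/(PP\NP)  >  k=5
[6,7] S  lex  "a"
[7,8] (PP\NP)\S  lex  "on"
[6,8] PP\NP  <  k=7
[4,8] N  >  k=6
[3,8] (S\NP)\PP  >  k=4
[1,8] S\NP  <  k=3
[0,8] S  <  k=1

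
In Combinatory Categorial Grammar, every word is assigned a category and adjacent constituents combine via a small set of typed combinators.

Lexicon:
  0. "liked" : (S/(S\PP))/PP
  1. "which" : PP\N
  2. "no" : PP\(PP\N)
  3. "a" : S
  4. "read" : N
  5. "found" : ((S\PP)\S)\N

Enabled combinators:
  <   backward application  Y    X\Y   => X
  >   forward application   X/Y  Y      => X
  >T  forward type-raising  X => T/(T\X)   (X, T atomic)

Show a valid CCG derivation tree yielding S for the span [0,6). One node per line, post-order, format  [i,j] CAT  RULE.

[0,6] S   >
  [0,3] S/(S\PP)   >
    [0,1] "liked" : (S/(S\PP))/PP
    [1,3] PP   <
      [1,2] "which" : PP\N
      [2,3] "no" : PP\(PP\N)
  [3,6] S\PP   <
    [3,4] "a" : S
    [4,6] (S\PP)\S   <
      [4,5] "read" : N
      [5,6] "found" : ((S\PP)\S)\N

[0,1] (S/(S\PP))/PP  lex  "liked"
[1,2] PP\N  lex  "which"
[2,3] PP\(PP\N)  lex  "no"
[1,3] PP  <  k=2
[0,3] S/(S\PP)  >  k=1
[3,4] S  lex  "a"
[4,5] N  lex  "read"
[5,6] ((S\PP)\S)\N  lex  "found"
[4,6] (S\PP)\S  <  k=5
[3,6] S\PP  <  k=4
[0,6] S  >  k=3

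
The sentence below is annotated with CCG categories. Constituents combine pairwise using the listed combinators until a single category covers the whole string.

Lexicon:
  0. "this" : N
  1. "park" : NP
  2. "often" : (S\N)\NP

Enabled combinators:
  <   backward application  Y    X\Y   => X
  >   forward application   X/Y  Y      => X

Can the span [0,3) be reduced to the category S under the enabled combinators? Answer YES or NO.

YES

[0,3] S   <
  [0,1] "this" : N
  [1,3] S\N   <
    [1,2] "park" : NP
    [2,3] "often" : (S\N)\NP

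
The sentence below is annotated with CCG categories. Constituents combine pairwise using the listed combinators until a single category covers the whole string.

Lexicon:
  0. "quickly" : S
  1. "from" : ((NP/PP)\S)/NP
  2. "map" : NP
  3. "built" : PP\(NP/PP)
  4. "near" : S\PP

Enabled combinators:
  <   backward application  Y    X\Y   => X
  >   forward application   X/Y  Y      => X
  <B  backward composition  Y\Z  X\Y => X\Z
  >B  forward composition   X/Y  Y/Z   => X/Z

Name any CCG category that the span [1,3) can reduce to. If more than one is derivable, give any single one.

(NP/PP)\S

[0,5] S   <
  [0,4] PP   <
    [0,1] "quickly" : S
    [1,4] PP\S   <B
      [1,3] (NP/PP)\S   >
        [1,2] "from" : ((NP/PP)\S)/NP
        [2,3] "map" : NP
      [3,4] "built" : PP\(NP/PP)
  [4,5] "near" : S\PP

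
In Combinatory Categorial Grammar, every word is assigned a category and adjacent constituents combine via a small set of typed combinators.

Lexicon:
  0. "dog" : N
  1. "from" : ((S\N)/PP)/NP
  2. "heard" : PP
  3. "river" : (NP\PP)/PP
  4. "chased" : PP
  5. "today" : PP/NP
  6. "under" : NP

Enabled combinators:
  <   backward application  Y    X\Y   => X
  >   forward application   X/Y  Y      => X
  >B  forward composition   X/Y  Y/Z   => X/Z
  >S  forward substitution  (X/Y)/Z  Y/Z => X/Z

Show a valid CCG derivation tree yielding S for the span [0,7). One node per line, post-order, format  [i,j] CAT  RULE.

[0,1] N  lex  "dog"
[1,2] ((S\N)/PP)/NP  lex  "from"
[2,3] PP  lex  "heard"
[3,4] (NP\PP)/PP  lex  "river"
[4,5] PP  lex  "chased"
[3,5] NP\PP  >  k=4
[2,5] NP  <  k=3
[1,5] (S\N)/PP  >  k=2
[5,6] PP/NP  lex  "today"
[6,7] NP  lex  "under"
[5,7] PP  >  k=6
[1,7] S\N  >  k=5
[0,7] S  <  k=1

[0,7] S   <
  [0,1] "dog" : N
  [1,7] S\N   >
    [1,5] (S\N)/PP   >
      [1,2] "from" : ((S\N)/PP)/NP
      [2,5] NP   <
        [2,3] "heard" : PP
        [3,5] NP\PP   >
          [3,4] "river" : (NP\PP)/PP
          [4,5] "chased" : PP
    [5,7] PP   >
      [5,6] "today" : PP/NP
      [6,7] "under" : NP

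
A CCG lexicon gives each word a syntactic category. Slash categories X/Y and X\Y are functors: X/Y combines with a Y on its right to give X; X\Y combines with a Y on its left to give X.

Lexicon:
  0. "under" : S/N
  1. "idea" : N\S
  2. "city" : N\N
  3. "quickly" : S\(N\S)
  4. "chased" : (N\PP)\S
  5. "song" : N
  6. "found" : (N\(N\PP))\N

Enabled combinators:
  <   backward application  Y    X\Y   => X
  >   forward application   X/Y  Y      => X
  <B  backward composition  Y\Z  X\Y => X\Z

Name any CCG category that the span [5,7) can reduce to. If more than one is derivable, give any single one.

[0,7] S   >
  [0,1] "under" : S/N
  [1,7] N   <
    [1,5] N\PP   <
      [1,4] S   <
        [1,3] N\S   <B
          [1,2] "idea" : N\S
          [2,3] "city" : N\N
        [3,4] "quickly" : S\(N\S)
      [4,5] "chased" : (N\PP)\S
    [5,7] N\(N\PP)   <
      [5,6] "song" : N
      [6,7] "found" : (N\(N\PP))\N

N\(N\PP)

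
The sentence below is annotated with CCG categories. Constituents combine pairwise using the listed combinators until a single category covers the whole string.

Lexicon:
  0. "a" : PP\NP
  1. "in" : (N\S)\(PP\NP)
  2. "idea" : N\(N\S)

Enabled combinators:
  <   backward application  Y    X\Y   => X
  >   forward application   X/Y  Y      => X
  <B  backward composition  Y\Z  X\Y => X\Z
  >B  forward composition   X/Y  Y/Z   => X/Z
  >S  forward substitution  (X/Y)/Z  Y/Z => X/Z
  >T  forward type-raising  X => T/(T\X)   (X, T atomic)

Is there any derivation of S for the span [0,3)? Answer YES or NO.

NO

PP\NP (N\S)\(PP\NP) N\(N\S)
CKY chart[0,3] = {N, N/(N\N), NP/(NP\N), PP/(PP\N), S/(S\N)}; S ∉ chart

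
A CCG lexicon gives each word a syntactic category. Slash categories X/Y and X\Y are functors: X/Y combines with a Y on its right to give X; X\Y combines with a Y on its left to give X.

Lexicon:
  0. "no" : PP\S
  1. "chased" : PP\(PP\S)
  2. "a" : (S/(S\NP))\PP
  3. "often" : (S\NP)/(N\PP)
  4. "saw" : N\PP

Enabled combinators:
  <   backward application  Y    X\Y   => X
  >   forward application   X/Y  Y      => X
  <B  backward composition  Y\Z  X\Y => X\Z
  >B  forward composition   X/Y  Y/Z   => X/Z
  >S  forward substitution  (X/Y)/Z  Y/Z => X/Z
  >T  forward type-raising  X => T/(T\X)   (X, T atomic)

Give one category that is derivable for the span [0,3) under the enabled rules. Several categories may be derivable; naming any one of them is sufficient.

S/(S\NP)

[0,5] S   >
  [0,3] S/(S\NP)   <
    [0,2] PP   <
      [0,1] "no" : PP\S
      [1,2] "chased" : PP\(PP\S)
    [2,3] "a" : (S/(S\NP))\PP
  [3,5] S\NP   >
    [3,4] "often" : (S\NP)/(N\PP)
    [4,5] "saw" : N\PP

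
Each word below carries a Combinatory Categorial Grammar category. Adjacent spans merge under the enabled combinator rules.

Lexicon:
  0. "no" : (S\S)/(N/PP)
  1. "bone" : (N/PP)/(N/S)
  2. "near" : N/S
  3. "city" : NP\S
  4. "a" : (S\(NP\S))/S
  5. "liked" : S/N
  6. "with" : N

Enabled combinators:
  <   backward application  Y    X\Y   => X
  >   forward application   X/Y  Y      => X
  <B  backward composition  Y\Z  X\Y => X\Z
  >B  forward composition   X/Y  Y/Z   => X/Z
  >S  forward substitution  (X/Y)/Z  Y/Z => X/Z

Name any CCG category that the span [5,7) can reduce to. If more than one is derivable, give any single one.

S

[0,7] S   <
  [0,4] NP\S   <B
    [0,3] S\S   >
      [0,1] "no" : (S\S)/(N/PP)
      [1,3] N/PP   >
        [1,2] "bone" : (N/PP)/(N/S)
        [2,3] "near" : N/S
    [3,4] "city" : NP\S
  [4,7] S\(NP\S)   >
    [4,5] "a" : (S\(NP\S))/S
    [5,7] S   >
      [5,6] "liked" : S/N
      [6,7] "with" : N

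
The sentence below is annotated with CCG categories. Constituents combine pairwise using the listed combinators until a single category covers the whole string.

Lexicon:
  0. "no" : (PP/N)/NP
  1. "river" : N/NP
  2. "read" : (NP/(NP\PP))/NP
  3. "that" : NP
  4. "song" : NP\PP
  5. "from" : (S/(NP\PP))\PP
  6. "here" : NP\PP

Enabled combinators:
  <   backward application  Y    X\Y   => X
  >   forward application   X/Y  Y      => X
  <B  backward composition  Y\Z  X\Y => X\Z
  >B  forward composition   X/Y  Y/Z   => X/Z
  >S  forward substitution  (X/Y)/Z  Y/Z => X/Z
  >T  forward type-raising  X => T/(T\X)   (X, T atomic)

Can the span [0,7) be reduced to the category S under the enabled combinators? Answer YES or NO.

[0,7] S   >
  [0,6] S/(NP\PP)   <
    [0,5] PP   >
      [0,2] PP/NP   >S
        [0,1] "no" : (PP/N)/NP
        [1,2] "river" : N/NP
      [2,5] NP   >
        [2,4] NP/(NP\PP)   >
          [2,3] "read" : (NP/(NP\PP))/NP
          [3,4] "that" : NP
        [4,5] "song" : NP\PP
    [5,6] "from" : (S/(NP\PP))\PP
  [6,7] "here" : NP\PP

YES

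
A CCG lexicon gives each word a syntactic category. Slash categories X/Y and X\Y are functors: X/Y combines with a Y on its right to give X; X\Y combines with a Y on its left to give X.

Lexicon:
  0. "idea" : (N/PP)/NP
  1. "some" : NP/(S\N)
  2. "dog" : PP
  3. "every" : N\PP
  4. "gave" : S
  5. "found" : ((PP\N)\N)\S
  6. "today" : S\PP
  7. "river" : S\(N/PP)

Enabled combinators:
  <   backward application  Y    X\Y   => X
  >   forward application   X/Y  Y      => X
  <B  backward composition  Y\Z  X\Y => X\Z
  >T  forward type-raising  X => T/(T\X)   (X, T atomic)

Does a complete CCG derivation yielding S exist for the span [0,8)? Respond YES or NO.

YES

[0,8] S   <
  [0,7] N/PP   >
    [0,1] "idea" : (N/PP)/NP
    [1,7] NP   >
      [1,2] "some" : NP/(S\N)
      [2,7] S\N   <B
        [2,6] PP\N   <
          [2,4] N   >
            [2,3] N/(N\PP)   >T
              [2,3] "dog" : PP
            [3,4] "every" : N\PP
          [4,6] (PP\N)\N   <
            [4,5] "gave" : S
            [5,6] "found" : ((PP\N)\N)\S
        [6,7] "today" : S\PP
  [7,8] "river" : S\(N/PP)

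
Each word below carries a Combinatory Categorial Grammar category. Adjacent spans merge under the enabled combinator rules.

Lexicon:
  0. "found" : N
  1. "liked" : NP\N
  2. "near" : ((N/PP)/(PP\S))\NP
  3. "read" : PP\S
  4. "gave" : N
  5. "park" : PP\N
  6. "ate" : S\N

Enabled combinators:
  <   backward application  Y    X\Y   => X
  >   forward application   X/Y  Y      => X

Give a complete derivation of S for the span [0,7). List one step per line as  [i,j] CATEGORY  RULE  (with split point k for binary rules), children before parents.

[0,7] S   <
  [0,6] N   >
    [0,4] N/PP   >
      [0,3] (N/PP)/(PP\S)   <
        [0,2] NP   <
          [0,1] "found" : N
          [1,2] "liked" : NP\N
        [2,3] "near" : ((N/PP)/(PP\S))\NP
      [3,4] "read" : PP\S
    [4,6] PP   <
      [4,5] "gave" : N
      [5,6] "park" : PP\N
  [6,7] "ate" : S\N

[0,1] N  lex  "found"
[1,2] NP\N  lex  "liked"
[0,2] NP  <  k=1
[2,3] ((N/PP)/(PP\S))\NP  lex  "near"
[0,3] (N/PP)/(PP\S)  <  k=2
[3,4] PP\S  lex  "read"
[0,4] N/PP  >  k=3
[4,5] N  lex  "gave"
[5,6] PP\N  lex  "park"
[4,6] PP  <  k=5
[0,6] N  >  k=4
[6,7] S\N  lex  "ate"
[0,7] S  <  k=6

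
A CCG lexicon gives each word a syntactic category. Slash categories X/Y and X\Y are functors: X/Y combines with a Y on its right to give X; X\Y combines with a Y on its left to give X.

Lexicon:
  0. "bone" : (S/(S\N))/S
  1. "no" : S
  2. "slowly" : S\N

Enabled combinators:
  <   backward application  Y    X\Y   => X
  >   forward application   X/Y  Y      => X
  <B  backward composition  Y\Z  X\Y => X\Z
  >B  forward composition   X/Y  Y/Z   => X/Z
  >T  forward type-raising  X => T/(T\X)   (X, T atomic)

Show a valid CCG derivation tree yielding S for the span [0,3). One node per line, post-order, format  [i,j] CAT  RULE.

[0,1] (S/(S\N))/S  lex  "bone"
[1,2] S  lex  "no"
[0,2] S/(S\N)  >  k=1
[2,3] S\N  lex  "slowly"
[0,3] S  >  k=2

[0,3] S   >
  [0,2] S/(S\N)   >
    [0,1] "bone" : (S/(S\N))/S
    [1,2] "no" : S
  [2,3] "slowly" : S\N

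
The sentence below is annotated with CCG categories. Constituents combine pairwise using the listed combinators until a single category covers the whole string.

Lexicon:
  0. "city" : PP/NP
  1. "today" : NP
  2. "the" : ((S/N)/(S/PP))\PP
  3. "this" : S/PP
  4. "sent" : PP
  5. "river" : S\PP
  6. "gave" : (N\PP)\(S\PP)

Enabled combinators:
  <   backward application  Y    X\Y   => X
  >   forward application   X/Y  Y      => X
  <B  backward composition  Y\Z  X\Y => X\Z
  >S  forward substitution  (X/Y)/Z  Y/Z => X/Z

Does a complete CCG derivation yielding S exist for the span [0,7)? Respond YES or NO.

[0,7] S   >
  [0,4] S/N   >
    [0,3] (S/N)/(S/PP)   <
      [0,2] PP   >
        [0,1] "city" : PP/NP
        [1,2] "today" : NP
      [2,3] "the" : ((S/N)/(S/PP))\PP
    [3,4] "this" : S/PP
  [4,7] N   <
    [4,5] "sent" : PP
    [5,7] N\PP   <
      [5,6] "river" : S\PP
      [6,7] "gave" : (N\PP)\(S\PP)

YES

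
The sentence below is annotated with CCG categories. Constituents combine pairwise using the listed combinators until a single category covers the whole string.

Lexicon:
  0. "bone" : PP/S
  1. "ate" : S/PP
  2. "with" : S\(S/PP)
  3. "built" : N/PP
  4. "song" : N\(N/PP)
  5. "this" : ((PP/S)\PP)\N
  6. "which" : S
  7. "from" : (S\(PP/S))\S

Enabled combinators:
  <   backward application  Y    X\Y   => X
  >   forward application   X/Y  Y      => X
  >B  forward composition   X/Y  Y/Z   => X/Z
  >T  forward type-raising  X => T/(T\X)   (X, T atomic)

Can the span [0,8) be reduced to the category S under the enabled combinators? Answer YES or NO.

YES

[0,8] S   <
  [0,6] PP/S   <
    [0,3] PP   >
      [0,1] "bone" : PP/S
      [1,3] S   <
        [1,2] "ate" : S/PP
        [2,3] "with" : S\(S/PP)
    [3,6] (PP/S)\PP   <
      [3,5] N   <
        [3,4] "built" : N/PP
        [4,5] "song" : N\(N/PP)
      [5,6] "this" : ((PP/S)\PP)\N
  [6,8] S\(PP/S)   <
    [6,7] "which" : S
    [7,8] "from" : (S\(PP/S))\S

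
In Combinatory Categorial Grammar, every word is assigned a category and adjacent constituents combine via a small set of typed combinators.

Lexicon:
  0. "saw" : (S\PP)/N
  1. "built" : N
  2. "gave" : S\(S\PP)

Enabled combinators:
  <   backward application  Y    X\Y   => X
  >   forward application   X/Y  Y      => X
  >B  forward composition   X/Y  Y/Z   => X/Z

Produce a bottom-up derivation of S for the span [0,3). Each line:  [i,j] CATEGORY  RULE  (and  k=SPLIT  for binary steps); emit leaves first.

[0,1] (S\PP)/N  lex  "saw"
[1,2] N  lex  "built"
[0,2] S\PP  >  k=1
[2,3] S\(S\PP)  lex  "gave"
[0,3] S  <  k=2

[0,3] S   <
  [0,2] S\PP   >
    [0,1] "saw" : (S\PP)/N
    [1,2] "built" : N
  [2,3] "gave" : S\(S\PP)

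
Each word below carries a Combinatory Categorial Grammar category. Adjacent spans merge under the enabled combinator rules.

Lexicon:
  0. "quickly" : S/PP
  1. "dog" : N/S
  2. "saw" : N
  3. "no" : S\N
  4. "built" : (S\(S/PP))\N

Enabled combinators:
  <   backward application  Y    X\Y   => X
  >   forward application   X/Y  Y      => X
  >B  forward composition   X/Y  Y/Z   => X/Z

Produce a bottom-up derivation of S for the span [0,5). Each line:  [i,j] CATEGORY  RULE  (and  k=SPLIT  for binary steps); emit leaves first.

[0,1] S/PP  lex  "quickly"
[1,2] N/S  lex  "dog"
[2,3] N  lex  "saw"
[3,4] S\N  lex  "no"
[2,4] S  <  k=3
[1,4] N  >  k=2
[4,5] (S\(S/PP))\N  lex  "built"
[1,5] S\(S/PP)  <  k=4
[0,5] S  <  k=1

[0,5] S   <
  [0,1] "quickly" : S/PP
  [1,5] S\(S/PP)   <
    [1,4] N   >
      [1,2] "dog" : N/S
      [2,4] S   <
        [2,3] "saw" : N
        [3,4] "no" : S\N
    [4,5] "built" : (S\(S/PP))\N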